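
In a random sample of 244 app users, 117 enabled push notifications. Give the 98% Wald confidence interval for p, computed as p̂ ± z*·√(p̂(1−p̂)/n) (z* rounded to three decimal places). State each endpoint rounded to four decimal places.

(0.4051, 0.5539)

The sample proportion is 117/244 = 0.47951.
Standard error of p̂: √(0.249580/244) = √0.001022869 = 0.031982.
z* = 2.326 at the 98% level.
Margin = 2.326·0.031982 = 0.07439.
So the interval runs from 0.4051 to 0.5539.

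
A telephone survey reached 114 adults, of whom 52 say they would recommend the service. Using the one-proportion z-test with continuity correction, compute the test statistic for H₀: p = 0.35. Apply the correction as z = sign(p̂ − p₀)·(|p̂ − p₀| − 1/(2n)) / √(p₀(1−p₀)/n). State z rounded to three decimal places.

p̂ = 52/114 = 0.45614. p̂ − p₀ = 0.106140.
1/(2n) = 0.004386.
Corrected numerator: |0.106140| − 0.004386 = 0.101754.
Null standard error: √(0.35·0.65/114) = √0.001995614 = 0.044672.
z = +0.101754/0.044672 = 2.278.

z = 2.278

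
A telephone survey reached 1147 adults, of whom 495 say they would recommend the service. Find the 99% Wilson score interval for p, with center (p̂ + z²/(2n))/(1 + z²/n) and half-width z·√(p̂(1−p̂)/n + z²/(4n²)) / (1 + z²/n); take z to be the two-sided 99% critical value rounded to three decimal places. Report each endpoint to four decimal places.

(0.3944, 0.4695)

Here p̂ = 495/1147 = 0.43156 and z = 2.576 (z² = 6.635776).
1 + z²/n = 1.005785.
Center = (0.43156 + 0.002893)/1.005785 = 0.43195.
Radicand: p̂(1−p̂)/n + z²/(4n²) = 0.000213876 + 0.000001261 = 0.000215137.
Half-width = 2.576·√0.000215137/1.005785 = 0.03757.
Interval: 0.43195 ± 0.03757 → (0.3944, 0.4695).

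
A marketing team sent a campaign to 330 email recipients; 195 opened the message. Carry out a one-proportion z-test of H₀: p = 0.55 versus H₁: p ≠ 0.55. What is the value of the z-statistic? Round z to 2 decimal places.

z = 1.49

The sample proportion is 195/330 = 0.59091.
Under H₀, SE = √(p₀(1−p₀)/n) = √(0.55·0.45/330) = √0.000750000 = 0.027386.
z = (p̂ − p₀)/SE = (0.59091 − 0.55)/0.027386 = 1.49.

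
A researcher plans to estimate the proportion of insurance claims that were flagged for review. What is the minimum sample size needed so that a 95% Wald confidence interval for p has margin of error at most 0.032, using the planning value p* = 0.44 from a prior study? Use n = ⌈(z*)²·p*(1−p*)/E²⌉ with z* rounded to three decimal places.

z* = 1.960 at the 95% level.
p*(1−p*) = 0.2464.
(z*)²·p*(1−p*)/E² = 3.841600·0.2464/0.001024 = 924.385.
Rounding up, n = 925.

n = 925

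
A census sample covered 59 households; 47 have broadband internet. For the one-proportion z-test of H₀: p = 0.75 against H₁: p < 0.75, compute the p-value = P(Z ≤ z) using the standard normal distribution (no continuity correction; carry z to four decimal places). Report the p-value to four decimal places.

p̂ = 47/59 = 0.79661.
Null standard error: √(0.75·0.25/59) = √0.003177966 = 0.056373.
z = (p̂ − p₀)/SE = (47/59 − 0.75)/0.056373 ≈ 0.8268.
From the standard normal, P(Z ≤ z) = 0.7958.

p-value = 0.7958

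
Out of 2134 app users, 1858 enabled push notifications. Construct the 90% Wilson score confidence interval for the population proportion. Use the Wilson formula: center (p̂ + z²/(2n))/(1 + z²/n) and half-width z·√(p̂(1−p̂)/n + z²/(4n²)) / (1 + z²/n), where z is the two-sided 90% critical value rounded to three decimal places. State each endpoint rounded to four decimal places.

(0.8582, 0.8821)

Here p̂ = 1858/2134 = 0.87067 and z = 1.645 (z² = 2.706025).
1 + z²/n = 1.001268.
Center = (0.87067 + 0.000634)/1.001268 = 0.87020.
Radicand: p̂(1−p̂)/n + z²/(4n²) = 0.000052768 + 0.000000149 = 0.000052917.
Half-width = z·√(radicand)/denom = 1.645·0.007274/1.001268 = 0.01195.
So the interval runs from 0.8582 to 0.8821.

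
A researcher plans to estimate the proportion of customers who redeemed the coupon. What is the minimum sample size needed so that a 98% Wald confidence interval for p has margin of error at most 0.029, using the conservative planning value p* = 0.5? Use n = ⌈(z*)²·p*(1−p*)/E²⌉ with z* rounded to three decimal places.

n = 1609

z* = 2.326 at the 98% level.
p*(1−p*) = 0.2500.
Required n before rounding: 5.410276 × 0.2500 / 0.029² = 1608.287.
⌈1608.287⌉ = 1609.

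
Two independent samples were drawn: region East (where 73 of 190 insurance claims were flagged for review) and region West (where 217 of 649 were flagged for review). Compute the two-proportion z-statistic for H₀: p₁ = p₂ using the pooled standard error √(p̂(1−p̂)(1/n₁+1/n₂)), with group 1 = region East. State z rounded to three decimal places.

Sample proportions: p̂₁ = 73/190 = 0.38421 and p̂₂ = 217/649 = 0.33436.
Pooling: p̂ = 290/839 = 0.34565.
SE = √[p̂(1−p̂)(1/n₁+1/n₂)] = √[0.34565·0.65435·(1/190+1/649)] ≈ 0.039229.
z = (p̂₁ − p̂₂)/SE = (0.38421 − 0.33436)/0.039229 = 0.04985/0.039229 = 1.271.

z = 1.271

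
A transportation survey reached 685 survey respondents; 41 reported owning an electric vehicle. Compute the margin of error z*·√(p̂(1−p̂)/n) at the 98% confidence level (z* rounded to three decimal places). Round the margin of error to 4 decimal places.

Sample proportion p̂ = 41/685 = 0.05985.
SE(p̂) = √(0.05985·0.94015/685) = 0.009064.
For 98% confidence, z* = 2.326.
Margin of error = z*·SE = 2.326 × 0.009064 = 0.0211.

ME = 0.0211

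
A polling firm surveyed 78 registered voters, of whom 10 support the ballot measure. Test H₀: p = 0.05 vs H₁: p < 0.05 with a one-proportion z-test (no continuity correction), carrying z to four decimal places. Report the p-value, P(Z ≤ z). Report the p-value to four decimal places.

p-value = 0.9992

The sample proportion is 10/78 = 0.12821.
SE₀ = √(0.05·0.95/78) = 0.024677.
Test statistic (full precision, shown to 4 dp): z = (10/78 − 0.05)/SE₀ ≈ 3.1691.
From the standard normal, P(Z ≤ z) = 0.9992.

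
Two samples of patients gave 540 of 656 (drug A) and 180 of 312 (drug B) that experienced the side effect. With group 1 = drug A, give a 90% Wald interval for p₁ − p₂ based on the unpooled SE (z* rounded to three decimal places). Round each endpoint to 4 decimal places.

(0.1941, 0.2984)

p̂₁ = 0.82317, p̂₂ = 0.57692, so the observed difference is 0.24625.
SE = √(0.000221891 + 0.000782317) = √0.001004208 = 0.031689.
The 90% critical value is z* = 1.645. Margin = 1.645·0.031689 = 0.05213.
CI: 0.24625 ± 0.05213 = (0.1941, 0.2984).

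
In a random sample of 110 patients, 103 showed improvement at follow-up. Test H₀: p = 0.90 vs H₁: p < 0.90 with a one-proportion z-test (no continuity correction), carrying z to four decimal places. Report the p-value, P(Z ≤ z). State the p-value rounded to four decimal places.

p̂ = 103/110 = 0.93636.
SE₀ = √(0.90·0.10/110) = 0.028604.
Test statistic (full precision, shown to 4 dp): z = (103/110 − 0.90)/SE₀ ≈ 1.2713.
From the standard normal, P(Z ≤ z) = 0.8982.

p-value = 0.8982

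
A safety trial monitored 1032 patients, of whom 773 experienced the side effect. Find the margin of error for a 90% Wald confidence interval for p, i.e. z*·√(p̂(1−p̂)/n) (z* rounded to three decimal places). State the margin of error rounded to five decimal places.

With x = 773 successes in n = 1032, p̂ = 0.74903.
SE = √(p̂(1−p̂)/n) = √(0.187984/1032) = 0.013496.
z* = 1.645 at the 90% level.
ME = 1.645·0.013496 = 0.02220.

ME = 0.02220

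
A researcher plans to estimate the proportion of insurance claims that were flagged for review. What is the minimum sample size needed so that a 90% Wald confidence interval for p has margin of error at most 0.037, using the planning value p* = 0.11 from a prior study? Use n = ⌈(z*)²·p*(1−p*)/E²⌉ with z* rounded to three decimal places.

n = 194

For 90% confidence, z* = 1.645.
p*(1−p*) = 0.0979.
Required n before rounding: 2.706025 × 0.0979 / 0.037² = 193.513.
⌈193.513⌉ = 194.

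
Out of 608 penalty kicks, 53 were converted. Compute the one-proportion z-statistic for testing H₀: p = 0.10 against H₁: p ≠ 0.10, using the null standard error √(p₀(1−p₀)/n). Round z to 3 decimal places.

z = -1.054

Sample proportion p̂ = 53/608 = 0.08717.
Under H₀, SE = √(p₀(1−p₀)/n) = √(0.10·0.90/608) = √0.000148026 = 0.012167.
z = (0.08717 − 0.10)/0.012167 = -0.01283/0.012167 = -1.054.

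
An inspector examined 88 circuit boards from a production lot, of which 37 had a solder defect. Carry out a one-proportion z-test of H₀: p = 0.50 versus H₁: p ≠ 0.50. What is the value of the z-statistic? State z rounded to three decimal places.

Sample proportion p̂ = 37/88 = 0.42045.
Under H₀, SE = √(p₀(1−p₀)/n) = √(0.50·0.50/88) = √0.002840909 = 0.053300.
z = (p̂ − p₀)/SE = (0.42045 − 0.50)/0.053300 = -1.492.

z = -1.492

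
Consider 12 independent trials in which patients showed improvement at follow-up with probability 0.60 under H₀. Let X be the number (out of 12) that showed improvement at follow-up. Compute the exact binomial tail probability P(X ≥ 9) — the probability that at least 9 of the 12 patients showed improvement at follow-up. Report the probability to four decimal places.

X is binomial with n = 12 and p = 0.60.
P(X ≥ 9) = C(12,9)·0.60^9·0.40^3 + C(12,10)·0.60^10·0.40^2 + C(12,11)·0.60^11·0.40^1 + C(12,12)·0.60^12·0.40^0.
= 0.141894 + 0.063852 + 0.017414 + 0.002177 = 0.2253.

P = 0.2253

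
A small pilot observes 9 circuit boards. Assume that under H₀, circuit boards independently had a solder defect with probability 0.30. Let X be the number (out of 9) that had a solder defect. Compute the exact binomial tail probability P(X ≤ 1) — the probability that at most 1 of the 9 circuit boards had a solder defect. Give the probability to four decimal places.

X ~ Binomial(n=9, p=0.30).
P(X ≤ 1) = C(9,0)·0.30^0·0.70^9 + C(9,1)·0.30^1·0.70^8.
= 0.040354 + 0.155650 = 0.1960.

P = 0.1960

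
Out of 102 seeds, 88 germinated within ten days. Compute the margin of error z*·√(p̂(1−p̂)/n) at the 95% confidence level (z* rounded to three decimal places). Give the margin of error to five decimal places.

Sample proportion p̂ = 88/102 = 0.86275.
SE(p̂) = √(0.86275·0.13725/102) = 0.034073.
For 95% confidence, z* = 1.960.
So ME = 0.06678.

ME = 0.06678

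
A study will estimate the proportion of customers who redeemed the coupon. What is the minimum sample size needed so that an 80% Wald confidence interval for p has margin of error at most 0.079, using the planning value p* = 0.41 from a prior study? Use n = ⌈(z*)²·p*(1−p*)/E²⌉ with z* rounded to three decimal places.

n = 64

For 80% confidence, z* = 1.282.
p*(1−p*) = 0.2419.
(z*)²·p*(1−p*)/E² = 1.643524·0.2419/0.006241 = 63.703.
⌈63.703⌉ = 64.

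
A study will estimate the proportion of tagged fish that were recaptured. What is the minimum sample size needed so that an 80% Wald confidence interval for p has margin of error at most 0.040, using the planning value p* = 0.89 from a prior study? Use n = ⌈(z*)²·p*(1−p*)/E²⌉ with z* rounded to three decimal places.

z* = 1.282 at the 80% level.
p*(1−p*) = 0.0979.
(z*)²·p*(1−p*)/E² = 1.643524·0.0979/0.001600 = 100.563.
⌈100.563⌉ = 101.

n = 101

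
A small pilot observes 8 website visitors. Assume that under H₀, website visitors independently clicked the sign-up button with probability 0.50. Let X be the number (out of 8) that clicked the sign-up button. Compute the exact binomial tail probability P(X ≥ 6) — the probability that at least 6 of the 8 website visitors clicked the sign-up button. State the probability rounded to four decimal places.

P = 0.1445

X ~ Binomial(n=8, p=0.50).
P(X ≥ 6) = C(8,6)·0.50^6·0.50^2 + C(8,7)·0.50^7·0.50^1 + C(8,8)·0.50^8·0.50^0.
= 0.109375 + 0.031250 + 0.003906 = 0.1445.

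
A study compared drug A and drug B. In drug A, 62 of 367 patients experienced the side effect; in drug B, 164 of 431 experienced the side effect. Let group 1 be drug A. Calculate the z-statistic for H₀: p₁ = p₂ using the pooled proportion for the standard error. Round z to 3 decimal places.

Sample proportions: p̂₁ = 62/367 = 0.16894 and p̂₂ = 164/431 = 0.38051.
Pooling: p̂ = 226/798 = 0.28321.
Pooled SE = √[0.2030012·0.00504498] ≈ 0.032002.
z = -0.21157/0.032002 = -6.611.

z = -6.611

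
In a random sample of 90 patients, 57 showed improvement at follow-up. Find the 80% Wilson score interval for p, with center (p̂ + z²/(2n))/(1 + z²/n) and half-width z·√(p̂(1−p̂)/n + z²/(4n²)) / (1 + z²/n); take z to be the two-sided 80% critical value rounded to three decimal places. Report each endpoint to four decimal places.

(0.5664, 0.6955)

Here p̂ = 57/90 = 0.63333 and z = 1.282 (z² = 1.643524).
Denominator 1 + z²/n = 1 + 1.643524/90 = 1.018261.
Center = (0.63333 + 0.009131)/1.018261 = 0.63094.
Radicand: p̂(1−p̂)/n + z²/(4n²) = 0.002580247 + 0.000050726 = 0.002630973.
Half-width = z·√(radicand)/denom = 1.282·0.051293/1.018261 = 0.06458.
Interval: 0.63094 ± 0.06458 → (0.5664, 0.6955).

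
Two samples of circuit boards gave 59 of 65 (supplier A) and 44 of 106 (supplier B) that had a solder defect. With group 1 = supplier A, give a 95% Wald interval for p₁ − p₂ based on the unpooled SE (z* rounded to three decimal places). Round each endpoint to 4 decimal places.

p̂₁ = 59/65 = 0.90769, p̂₂ = 44/106 = 0.41509; p̂₁ − p̂₂ = 0.49260.
SE = √(0.001289030 + 0.002290481) = √0.003579511 = 0.059829.
z* = 1.960 at the 95% level. Margin of error = 0.11726.
CI: 0.49260 ± 0.11726 = (0.3753, 0.6099).

(0.3753, 0.6099)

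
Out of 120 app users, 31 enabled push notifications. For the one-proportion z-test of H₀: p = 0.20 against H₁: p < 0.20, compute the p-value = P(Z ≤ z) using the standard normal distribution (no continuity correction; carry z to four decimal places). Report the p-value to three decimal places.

p-value = 0.945

The sample proportion is 31/120 = 0.25833.
SE₀ = √(0.20·0.80/120) = 0.036515.
Test statistic (full precision, shown to 4 dp): z = (31/120 − 0.20)/SE₀ ≈ 1.5975.
p-value = P(Z ≤ z) with z = 1.5975 → 0.945.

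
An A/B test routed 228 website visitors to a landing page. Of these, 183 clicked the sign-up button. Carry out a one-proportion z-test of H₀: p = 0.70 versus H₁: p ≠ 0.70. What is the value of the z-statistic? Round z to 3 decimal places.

With x = 183 successes in n = 228, p̂ = 0.80263.
SE₀ = √(0.70·0.30/228) = 0.030349.
z = (p̂ − p₀)/SE = (0.80263 − 0.70)/0.030349 = 3.382.

z = 3.382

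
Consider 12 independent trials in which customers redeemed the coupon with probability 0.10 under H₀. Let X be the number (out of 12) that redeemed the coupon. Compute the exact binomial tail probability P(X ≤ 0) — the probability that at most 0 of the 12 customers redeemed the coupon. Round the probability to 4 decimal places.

P = 0.2824

X ~ Binomial(n=12, p=0.10).
P(X ≤ 0) = C(12,0)·0.10^0·0.90^12.
= 0.282430 = 0.2824.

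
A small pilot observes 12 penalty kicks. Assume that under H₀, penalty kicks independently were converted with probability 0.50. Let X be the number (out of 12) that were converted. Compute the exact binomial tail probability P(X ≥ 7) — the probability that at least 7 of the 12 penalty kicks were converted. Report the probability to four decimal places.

X is binomial with n = 12 and p = 0.50.
P(X ≥ 7) = Σ_{j=7}^{12} C(12,j)·0.50^j·0.50^{12−j}.
= 0.193359 + 0.120850 + 0.053711 + 0.016113 + 0.002930 + 0.000244 = 0.3872.

P = 0.3872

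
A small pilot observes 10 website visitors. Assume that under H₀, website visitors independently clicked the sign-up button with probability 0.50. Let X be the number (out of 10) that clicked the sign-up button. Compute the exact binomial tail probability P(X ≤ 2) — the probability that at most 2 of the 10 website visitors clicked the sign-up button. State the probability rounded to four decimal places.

X is binomial with n = 10 and p = 0.50.
P(X ≤ 2) = C(10,0)·0.50^0·0.50^10 + C(10,1)·0.50^1·0.50^9 + C(10,2)·0.50^2·0.50^8.
= 0.000977 + 0.009766 + 0.043945 = 0.0547.

P = 0.0547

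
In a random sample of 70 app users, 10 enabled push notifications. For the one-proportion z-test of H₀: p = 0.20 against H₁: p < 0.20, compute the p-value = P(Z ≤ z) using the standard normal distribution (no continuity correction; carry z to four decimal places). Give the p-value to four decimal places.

With x = 10 successes in n = 70, p̂ = 0.14286.
SE₀ = √(0.20·0.80/70) = 0.047809.
Test statistic (full precision, shown to 4 dp): z = (10/70 − 0.20)/SE₀ ≈ -1.1952.
From the standard normal, P(Z ≤ z) = 0.1160.

p-value = 0.1160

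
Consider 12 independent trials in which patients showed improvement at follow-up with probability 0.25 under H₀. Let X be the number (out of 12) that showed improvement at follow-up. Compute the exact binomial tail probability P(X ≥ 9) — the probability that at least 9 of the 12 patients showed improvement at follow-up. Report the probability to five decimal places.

X is binomial with n = 12 and p = 0.25.
P(X ≥ 9) = C(12,9)·0.25^9·0.75^3 + C(12,10)·0.25^10·0.75^2 + C(12,11)·0.25^11·0.75^1 + C(12,12)·0.25^12·0.75^0.
= 0.000354 + 0.000035 + 0.000002 + 0.000000 = 0.00039.

P = 0.00039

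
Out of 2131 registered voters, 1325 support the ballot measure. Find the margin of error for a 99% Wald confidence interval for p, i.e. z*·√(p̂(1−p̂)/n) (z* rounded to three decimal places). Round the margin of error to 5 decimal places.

With x = 1325 successes in n = 2131, p̂ = 0.62177.
SE(p̂) = √(0.62177·0.37823/2131) = 0.010505.
z* = 2.576 at the 99% level.
Margin of error = z*·SE = 2.576 × 0.010505 = 0.02706.

ME = 0.02706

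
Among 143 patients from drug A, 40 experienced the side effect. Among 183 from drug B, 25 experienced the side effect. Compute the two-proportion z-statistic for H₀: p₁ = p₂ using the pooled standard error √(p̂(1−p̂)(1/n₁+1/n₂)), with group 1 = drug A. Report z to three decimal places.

z = 3.209

p̂₁ = 40/143 = 0.27972, p̂₂ = 25/183 = 0.13661.
Pooling: p̂ = 65/326 = 0.19939.
Pooled SE = √[0.1596315·0.01245749] ≈ 0.044594.
z = 0.14311/0.044594 = 3.209.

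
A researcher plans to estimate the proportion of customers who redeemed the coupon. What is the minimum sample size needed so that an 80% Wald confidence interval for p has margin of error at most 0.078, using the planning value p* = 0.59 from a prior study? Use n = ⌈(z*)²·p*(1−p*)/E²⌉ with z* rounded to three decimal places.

For 80% confidence, z* = 1.282.
p*(1−p*) = 0.2419.
(z*)²·p*(1−p*)/E² = 1.643524·0.2419/0.006084 = 65.347.
⌈65.347⌉ = 66.

n = 66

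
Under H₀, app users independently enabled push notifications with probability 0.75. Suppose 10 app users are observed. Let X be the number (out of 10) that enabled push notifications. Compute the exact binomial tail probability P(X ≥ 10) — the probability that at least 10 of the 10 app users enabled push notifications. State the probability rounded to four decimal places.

P = 0.0563

X ~ Binomial(n=10, p=0.75).
P(X ≥ 10) = C(10,10)·0.75^10·0.25^0.
= 0.056314 = 0.0563.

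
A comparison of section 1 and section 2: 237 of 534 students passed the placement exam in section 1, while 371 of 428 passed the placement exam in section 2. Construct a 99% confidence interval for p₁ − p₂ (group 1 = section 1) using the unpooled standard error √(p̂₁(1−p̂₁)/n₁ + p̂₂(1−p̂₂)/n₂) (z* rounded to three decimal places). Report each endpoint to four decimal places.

p̂₁ = 237/534 = 0.44382, p̂₂ = 371/428 = 0.86682; p̂₁ − p̂₂ = -0.42300.
SE = √(0.000462254 + 0.000269723) = √0.000731977 = 0.027055.
For 99% confidence, z* = 2.576. Margin of error = 0.06969.
So the interval runs from -0.4927 to -0.3533.

(-0.4927, -0.3533)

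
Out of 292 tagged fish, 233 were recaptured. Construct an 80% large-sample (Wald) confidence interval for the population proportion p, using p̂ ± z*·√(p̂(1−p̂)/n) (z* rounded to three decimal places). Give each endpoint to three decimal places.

(0.768, 0.828)

The sample proportion is 233/292 = 0.79795.
SE = √(p̂(1−p̂)/n) = √(0.161229/292) = 0.023498.
The 80% critical value is z* = 1.282.
Margin = 1.282·0.023498 = 0.03012.
CI: 0.79795 ± 0.03012 = (0.768, 0.828).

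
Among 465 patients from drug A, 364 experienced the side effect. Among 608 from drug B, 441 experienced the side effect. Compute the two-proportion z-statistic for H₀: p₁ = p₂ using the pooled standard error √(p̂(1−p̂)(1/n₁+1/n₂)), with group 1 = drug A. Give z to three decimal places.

p̂₁ = 364/465 = 0.78280, p̂₂ = 441/608 = 0.72533.
Pooling: p̂ = 805/1073 = 0.75023.
SE = √[p̂(1−p̂)(1/n₁+1/n₂)] = √[0.75023·0.24977·(1/465+1/608)] ≈ 0.026668.
z = (p̂₁ − p̂₂)/SE = (0.78280 − 0.72533)/0.026668 = 0.05747/0.026668 = 2.155.

z = 2.155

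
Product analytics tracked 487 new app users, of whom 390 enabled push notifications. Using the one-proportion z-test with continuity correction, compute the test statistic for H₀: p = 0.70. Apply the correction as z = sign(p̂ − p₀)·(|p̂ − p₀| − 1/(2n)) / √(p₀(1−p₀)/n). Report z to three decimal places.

p̂ = 390/487 = 0.80082. p̂ − p₀ = 0.100821.
Continuity correction 1/(2n) = 1/974 = 0.001027.
Corrected numerator: |0.100821| − 0.001027 = 0.099794.
Under H₀, SE = √(p₀(1−p₀)/n) = √(0.70·0.30/487) = √0.000431211 = 0.020766.
z = +0.099794/0.020766 = 4.806.

z = 4.806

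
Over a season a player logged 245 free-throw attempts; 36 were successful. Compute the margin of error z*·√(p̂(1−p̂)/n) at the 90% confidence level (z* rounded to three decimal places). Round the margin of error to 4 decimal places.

ME = 0.0372

p̂ = 36/245 = 0.14694.
SE(p̂) = √(0.14694·0.85306/245) = 0.022619.
For 90% confidence, z* = 1.645.
ME = 1.645·0.022619 = 0.0372.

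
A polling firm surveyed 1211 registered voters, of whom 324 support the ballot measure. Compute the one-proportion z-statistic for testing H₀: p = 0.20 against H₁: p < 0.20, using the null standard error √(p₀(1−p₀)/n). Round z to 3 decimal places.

p̂ = 324/1211 = 0.26755.
SE₀ = √(0.20·0.80/1211) = 0.011494.
z = (p̂ − p₀)/SE = (0.26755 − 0.20)/0.011494 = 5.877.

z = 5.877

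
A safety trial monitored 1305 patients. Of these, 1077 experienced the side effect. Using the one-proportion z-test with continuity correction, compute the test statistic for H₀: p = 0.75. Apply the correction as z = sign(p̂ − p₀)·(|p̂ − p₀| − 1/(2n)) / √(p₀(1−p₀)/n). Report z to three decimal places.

z = 6.249

p̂ = 1077/1305 = 0.82529. p̂ − p₀ = 0.075287.
Continuity correction 1/(2n) = 1/2610 = 0.000383.
Corrected numerator: |0.075287| − 0.000383 = 0.074904.
SE₀ = √(0.75·0.25/1305) = 0.011987.
z = +0.074904/0.011987 = 6.249.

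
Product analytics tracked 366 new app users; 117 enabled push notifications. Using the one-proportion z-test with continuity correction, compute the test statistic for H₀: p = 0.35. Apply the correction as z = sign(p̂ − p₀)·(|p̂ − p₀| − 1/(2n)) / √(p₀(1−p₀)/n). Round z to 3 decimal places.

Sample proportion p̂ = 117/366 = 0.31967. p̂ − p₀ = -0.030328.
Continuity correction 1/(2n) = 1/732 = 0.001366.
Corrected numerator: |-0.030328| − 0.001366 = 0.028962.
Under H₀, SE = √(p₀(1−p₀)/n) = √(0.35·0.65/366) = √0.000621585 = 0.024932.
z = (−)0.028962/0.024932 = -1.162.

z = -1.162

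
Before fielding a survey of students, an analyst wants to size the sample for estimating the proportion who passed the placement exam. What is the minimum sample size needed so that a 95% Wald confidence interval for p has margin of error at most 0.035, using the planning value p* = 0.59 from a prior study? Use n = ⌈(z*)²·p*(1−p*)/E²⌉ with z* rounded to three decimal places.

The 95% critical value is z* = 1.960.
p*(1−p*) = 0.59·0.41 = 0.2419.
Required n before rounding: 3.841600 × 0.2419 / 0.035² = 758.598.
Rounding up, n = 759.

n = 759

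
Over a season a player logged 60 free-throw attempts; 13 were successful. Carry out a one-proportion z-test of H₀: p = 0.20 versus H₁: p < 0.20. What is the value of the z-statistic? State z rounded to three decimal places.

z = 0.323

p̂ = 13/60 = 0.21667.
Under H₀, SE = √(p₀(1−p₀)/n) = √(0.20·0.80/60) = √0.002666667 = 0.051640.
z = (0.21667 − 0.20)/0.051640 = 0.01667/0.051640 = 0.323.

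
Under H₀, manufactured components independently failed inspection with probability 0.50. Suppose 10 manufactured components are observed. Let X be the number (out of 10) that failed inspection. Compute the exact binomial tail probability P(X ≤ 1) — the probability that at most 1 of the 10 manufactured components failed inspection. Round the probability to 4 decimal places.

P = 0.0107

X is binomial with n = 10 and p = 0.50.
P(X ≤ 1) = C(10,0)·0.50^0·0.50^10 + C(10,1)·0.50^1·0.50^9.
= 0.000977 + 0.009766 = 0.0107.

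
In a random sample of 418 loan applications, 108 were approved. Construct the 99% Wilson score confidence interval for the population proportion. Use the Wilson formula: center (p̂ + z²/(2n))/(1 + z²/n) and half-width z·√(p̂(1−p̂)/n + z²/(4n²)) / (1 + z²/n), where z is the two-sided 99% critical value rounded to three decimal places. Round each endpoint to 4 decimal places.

Here p̂ = 108/418 = 0.25837 and z = 2.576 (z² = 6.635776).
1 + z²/n = 1.015875.
Adjusted center: (0.25837 + z²/(2n))/1.015875 = 0.26215.
Radicand: p̂(1−p̂)/n + z²/(4n²) = 0.000458413 + 0.000009495 = 0.000467908.
Half-width = 2.576·√0.000467908/1.015875 = 0.05485.
CI: 0.26215 ± 0.05485 = (0.2073, 0.3170).

(0.2073, 0.3170)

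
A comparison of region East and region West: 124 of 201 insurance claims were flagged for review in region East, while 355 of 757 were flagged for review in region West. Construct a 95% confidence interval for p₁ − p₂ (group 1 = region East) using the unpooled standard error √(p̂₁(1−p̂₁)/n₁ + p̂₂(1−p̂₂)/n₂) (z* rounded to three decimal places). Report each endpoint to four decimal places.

(0.0719, 0.2240)

p̂₁ = 0.61692, p̂₂ = 0.46896, so the observed difference is 0.14796.
SE = √(0.001175775 + 0.000328978) = √0.001504753 = 0.038791.
z* = 1.960 at the 95% level. Margin of error = 0.07603.
CI: 0.14796 ± 0.07603 = (0.0719, 0.2240).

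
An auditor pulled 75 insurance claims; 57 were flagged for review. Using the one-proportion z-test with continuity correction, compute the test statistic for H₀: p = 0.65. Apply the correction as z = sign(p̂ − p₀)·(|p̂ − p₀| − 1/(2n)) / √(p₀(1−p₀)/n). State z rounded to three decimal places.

The sample proportion is 57/75 = 0.76000. p̂ − p₀ = 0.110000.
1/(2n) = 0.006667.
Corrected numerator: |0.110000| − 0.006667 = 0.103333.
Null standard error: √(0.65·0.35/75) = √0.003033333 = 0.055076.
z = +0.103333/0.055076 = 1.876.

z = 1.876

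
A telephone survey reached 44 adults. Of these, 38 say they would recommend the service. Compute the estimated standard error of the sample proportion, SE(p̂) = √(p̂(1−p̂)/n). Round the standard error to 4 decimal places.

The sample proportion is 38/44 = 0.86364.
p̂(1−p̂) = 0.86364·0.13636 = 0.117766.
Dividing by n and taking the root: √0.002676500 = 0.0517.

SE = 0.0517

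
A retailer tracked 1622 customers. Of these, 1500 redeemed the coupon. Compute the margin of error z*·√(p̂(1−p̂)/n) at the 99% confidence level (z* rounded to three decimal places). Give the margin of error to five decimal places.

With x = 1500 successes in n = 1622, p̂ = 0.92478.
SE = √(p̂(1−p̂)/n) = √(0.069558/1622) = 0.006549.
z* = 2.576 at the 99% level.
So ME = 0.01687.

ME = 0.01687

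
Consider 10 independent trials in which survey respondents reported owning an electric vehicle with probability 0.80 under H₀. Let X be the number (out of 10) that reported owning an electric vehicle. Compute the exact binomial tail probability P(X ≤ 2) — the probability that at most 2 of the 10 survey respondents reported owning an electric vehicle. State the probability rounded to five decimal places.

X is binomial with n = 10 and p = 0.80.
P(X ≤ 2) = C(10,0)·0.80^0·0.20^10 + C(10,1)·0.80^1·0.20^9 + C(10,2)·0.80^2·0.20^8.
= 0.000000 + 0.000004 + 0.000074 = 0.00008.

P = 0.00008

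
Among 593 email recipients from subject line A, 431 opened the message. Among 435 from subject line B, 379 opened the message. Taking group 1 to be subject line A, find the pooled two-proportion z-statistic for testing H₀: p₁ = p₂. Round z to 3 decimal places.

z = -5.598

Sample proportions: p̂₁ = 431/593 = 0.72681 and p̂₂ = 379/435 = 0.87126.
Pooling: p̂ = 810/1028 = 0.78794.
SE = √[p̂(1−p̂)(1/n₁+1/n₂)] = √[0.78794·0.21206·(1/593+1/435)] ≈ 0.025805.
z = (p̂₁ − p̂₂)/SE = (0.72681 − 0.87126)/0.025805 = -0.14445/0.025805 = -5.598.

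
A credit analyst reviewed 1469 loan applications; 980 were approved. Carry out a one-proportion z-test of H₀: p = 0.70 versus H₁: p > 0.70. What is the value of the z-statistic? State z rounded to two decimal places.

z = -2.75

Sample proportion p̂ = 980/1469 = 0.66712.
Under H₀, SE = √(p₀(1−p₀)/n) = √(0.70·0.30/1469) = √0.000142954 = 0.011956.
z = (0.66712 − 0.70)/0.011956 = -0.03288/0.011956 = -2.75.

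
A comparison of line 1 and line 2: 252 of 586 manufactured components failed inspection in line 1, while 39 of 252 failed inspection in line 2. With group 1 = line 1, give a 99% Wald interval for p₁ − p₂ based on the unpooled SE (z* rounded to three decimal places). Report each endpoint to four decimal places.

p̂₁ = 0.43003, p̂₂ = 0.15476, so the observed difference is 0.27527.
SE = √(0.000418268 + 0.000519090) = √0.000937358 = 0.030616.
For 99% confidence, z* = 2.576. Margin of error = 0.07887.
Interval: 0.27527 ± 0.07887 → (0.1964, 0.3541).

(0.1964, 0.3541)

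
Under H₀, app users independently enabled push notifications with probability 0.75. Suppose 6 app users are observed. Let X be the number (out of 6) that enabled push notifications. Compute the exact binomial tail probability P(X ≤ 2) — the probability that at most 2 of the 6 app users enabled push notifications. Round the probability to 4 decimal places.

X is binomial with n = 6 and p = 0.75.
P(X ≤ 2) = C(6,0)·0.75^0·0.25^6 + C(6,1)·0.75^1·0.25^5 + C(6,2)·0.75^2·0.25^4.
= 0.000244 + 0.004395 + 0.032959 = 0.0376.

P = 0.0376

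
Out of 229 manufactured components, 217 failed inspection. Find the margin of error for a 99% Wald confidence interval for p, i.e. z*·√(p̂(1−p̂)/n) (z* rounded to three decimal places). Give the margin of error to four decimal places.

With x = 217 successes in n = 229, p̂ = 0.94760.
SE = √(p̂(1−p̂)/n) = √(0.049656/229) = 0.014725.
For 99% confidence, z* = 2.576.
So ME = 0.0379.

ME = 0.0379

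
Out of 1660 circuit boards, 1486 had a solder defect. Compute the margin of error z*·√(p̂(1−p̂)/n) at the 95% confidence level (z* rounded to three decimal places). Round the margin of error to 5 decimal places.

ME = 0.01474

With x = 1486 successes in n = 1660, p̂ = 0.89518.
SE(p̂) = √(0.89518·0.10482/1660) = 0.007518.
For 95% confidence, z* = 1.960.
So ME = 0.01474.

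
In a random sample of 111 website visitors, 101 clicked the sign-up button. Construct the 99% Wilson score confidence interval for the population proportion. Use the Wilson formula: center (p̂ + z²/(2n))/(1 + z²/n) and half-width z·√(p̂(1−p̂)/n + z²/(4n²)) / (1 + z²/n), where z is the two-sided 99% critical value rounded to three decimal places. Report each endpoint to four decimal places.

Here p̂ = 101/111 = 0.90991 and z = 2.576 (z² = 6.635776).
1 + z²/n = 1.059782.
Adjusted center: (0.90991 + z²/(2n))/1.059782 = 0.88679.
Radicand: p̂(1−p̂)/n + z²/(4n²) = 0.000738503 + 0.000134644 = 0.000873147.
Half-width = 2.576·√0.000873147/1.059782 = 0.07182.
Interval: 0.88679 ± 0.07182 → (0.8150, 0.9586).

(0.8150, 0.9586)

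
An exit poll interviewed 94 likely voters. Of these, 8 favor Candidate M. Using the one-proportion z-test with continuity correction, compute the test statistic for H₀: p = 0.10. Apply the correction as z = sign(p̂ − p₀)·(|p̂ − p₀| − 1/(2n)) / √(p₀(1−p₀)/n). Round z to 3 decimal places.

z = -0.309

Sample proportion p̂ = 8/94 = 0.08511. p̂ − p₀ = -0.014894.
1/(2n) = 0.005319.
Corrected numerator: |-0.014894| − 0.005319 = 0.009575.
Under H₀, SE = √(p₀(1−p₀)/n) = √(0.10·0.90/94) = √0.000957447 = 0.030943.
z = −0.009575/0.030943 = -0.309.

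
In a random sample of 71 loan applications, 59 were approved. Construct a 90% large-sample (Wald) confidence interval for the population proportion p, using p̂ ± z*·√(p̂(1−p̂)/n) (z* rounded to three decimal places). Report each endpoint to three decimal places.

(0.758, 0.904)

p̂ = 59/71 = 0.83099.
Standard error of p̂: √(0.140448/71) = √0.001978145 = 0.044476.
The 90% critical value is z* = 1.645.
Margin = 1.645·0.044476 = 0.07316.
Interval: 0.83099 ± 0.07316 → (0.758, 0.904).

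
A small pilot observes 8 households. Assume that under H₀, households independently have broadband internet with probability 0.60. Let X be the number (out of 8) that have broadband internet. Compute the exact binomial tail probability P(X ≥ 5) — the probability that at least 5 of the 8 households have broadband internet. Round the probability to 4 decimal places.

X ~ Binomial(n=8, p=0.60).
P(X ≥ 5) = C(8,5)·0.60^5·0.40^3 + C(8,6)·0.60^6·0.40^2 + C(8,7)·0.60^7·0.40^1 + C(8,8)·0.60^8·0.40^0.
= 0.278692 + 0.209019 + 0.089580 + 0.016796 = 0.5941.

P = 0.5941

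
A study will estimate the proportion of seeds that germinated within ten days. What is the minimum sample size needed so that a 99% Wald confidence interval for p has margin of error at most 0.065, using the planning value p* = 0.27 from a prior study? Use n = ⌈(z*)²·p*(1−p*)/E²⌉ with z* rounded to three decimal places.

n = 310

z* = 2.576 at the 99% level.
p*(1−p*) = 0.27·0.73 = 0.1971.
(z*)²·p*(1−p*)/E² = 6.635776·0.1971/0.004225 = 309.565.
Rounding up, n = 310.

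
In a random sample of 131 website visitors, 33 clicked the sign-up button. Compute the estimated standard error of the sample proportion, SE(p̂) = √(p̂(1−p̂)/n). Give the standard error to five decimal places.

SE = 0.03793

With x = 33 successes in n = 131, p̂ = 0.25191.
p̂(1−p̂) = 0.25191·0.74809 = 0.188451.
SE = √(0.188451/131) = 0.03793.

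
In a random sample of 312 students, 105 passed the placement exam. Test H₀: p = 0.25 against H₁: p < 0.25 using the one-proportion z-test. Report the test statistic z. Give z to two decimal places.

The sample proportion is 105/312 = 0.33654.
SE₀ = √(0.25·0.75/312) = 0.024515.
z = (0.33654 − 0.25)/0.024515 = 0.08654/0.024515 = 3.53.

z = 3.53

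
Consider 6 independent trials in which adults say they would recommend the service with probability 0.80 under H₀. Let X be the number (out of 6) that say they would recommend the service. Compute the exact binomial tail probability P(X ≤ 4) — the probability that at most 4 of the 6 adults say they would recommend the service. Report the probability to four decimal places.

X ~ Binomial(n=6, p=0.80).
P(X ≤ 4) = Σ_{j=0}^{4} C(6,j)·0.80^j·0.20^{6−j}.
= 0.000064 + 0.001536 + 0.015360 + 0.081920 + 0.245760 = 0.3446.

P = 0.3446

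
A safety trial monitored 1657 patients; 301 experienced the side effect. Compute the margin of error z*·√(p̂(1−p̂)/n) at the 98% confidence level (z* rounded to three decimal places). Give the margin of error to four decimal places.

ME = 0.0220

p̂ = 301/1657 = 0.18165.
SE(p̂) = √(0.18165·0.81835/1657) = 0.009472.
The 98% critical value is z* = 2.326.
So ME = 0.0220.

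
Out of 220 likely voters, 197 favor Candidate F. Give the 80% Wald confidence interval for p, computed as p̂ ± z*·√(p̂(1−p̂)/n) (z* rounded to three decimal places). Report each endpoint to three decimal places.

(0.869, 0.922)

p̂ = 197/220 = 0.89545.
Standard error of p̂: √(0.093616/220) = √0.000425526 = 0.020628.
The 80% critical value is z* = 1.282.
Margin = 1.282·0.020628 = 0.02645.
So the interval runs from 0.869 to 0.922.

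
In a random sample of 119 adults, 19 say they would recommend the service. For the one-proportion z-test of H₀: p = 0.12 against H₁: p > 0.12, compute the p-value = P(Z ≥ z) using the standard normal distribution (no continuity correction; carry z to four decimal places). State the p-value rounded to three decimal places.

p-value = 0.092

With x = 19 successes in n = 119, p̂ = 0.15966.
SE₀ = √(0.12·0.88/119) = 0.029789.
Test statistic (full precision, shown to 4 dp): z = (19/119 − 0.12)/SE₀ ≈ 1.3315.
p-value = P(Z ≥ z) with z = 1.3315 → 0.092.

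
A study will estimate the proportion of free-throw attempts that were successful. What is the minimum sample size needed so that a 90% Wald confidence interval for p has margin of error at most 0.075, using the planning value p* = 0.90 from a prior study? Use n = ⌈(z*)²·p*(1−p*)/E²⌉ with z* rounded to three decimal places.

n = 44

For 90% confidence, z* = 1.645.
p*(1−p*) = 0.90·0.10 = 0.0900.
Required n before rounding: 2.706025 × 0.0900 / 0.075² = 43.296.
Rounding up, n = 44.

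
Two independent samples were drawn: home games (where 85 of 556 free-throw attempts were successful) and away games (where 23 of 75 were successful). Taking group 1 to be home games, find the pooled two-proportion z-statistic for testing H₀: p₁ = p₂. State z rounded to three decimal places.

p̂₁ = 85/556 = 0.15288, p̂₂ = 23/75 = 0.30667.
Pooled p̂ = (85+23)/(556+75) = 108/631 = 0.17116.
SE = √[p̂(1−p̂)(1/n₁+1/n₂)] = √[0.17116·0.82884·(1/556+1/75)] ≈ 0.046332.
z = -0.15379/0.046332 = -3.319.

z = -3.319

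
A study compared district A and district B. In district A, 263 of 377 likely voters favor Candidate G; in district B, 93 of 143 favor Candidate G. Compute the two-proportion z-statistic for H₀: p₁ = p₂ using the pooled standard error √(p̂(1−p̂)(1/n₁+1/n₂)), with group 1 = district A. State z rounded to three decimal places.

p̂₁ = 263/377 = 0.69761, p̂₂ = 93/143 = 0.65035.
Pooled p̂ = (263+93)/(377+143) = 356/520 = 0.68462.
Pooled SE = √[0.2159172·0.00964553] ≈ 0.045636.
z = (p̂₁ − p̂₂)/SE = (0.69761 − 0.65035)/0.045636 = 0.04726/0.045636 = 1.036.

z = 1.036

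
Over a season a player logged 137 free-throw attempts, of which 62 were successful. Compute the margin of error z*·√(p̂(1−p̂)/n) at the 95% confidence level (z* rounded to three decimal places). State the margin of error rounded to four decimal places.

p̂ = 62/137 = 0.45255.
SE = √(p̂(1−p̂)/n) = √(0.247749/137) = 0.042525.
The 95% critical value is z* = 1.960.
ME = 1.960·0.042525 = 0.0833.

ME = 0.0833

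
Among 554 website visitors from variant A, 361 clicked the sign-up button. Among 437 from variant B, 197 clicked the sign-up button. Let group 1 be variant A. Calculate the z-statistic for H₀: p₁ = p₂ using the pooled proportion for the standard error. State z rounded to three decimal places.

p̂₁ = 361/554 = 0.65162, p̂₂ = 197/437 = 0.45080.
Pooling: p̂ = 558/991 = 0.56307.
SE = √[p̂(1−p̂)(1/n₁+1/n₂)] = √[0.56307·0.43693·(1/554+1/437)] ≈ 0.031734.
z = (p̂₁ − p̂₂)/SE = (0.65162 − 0.45080)/0.031734 = 0.20082/0.031734 = 6.328.

z = 6.328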